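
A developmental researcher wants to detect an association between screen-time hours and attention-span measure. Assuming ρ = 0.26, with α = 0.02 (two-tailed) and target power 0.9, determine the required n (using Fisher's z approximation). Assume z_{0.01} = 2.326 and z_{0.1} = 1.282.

n = 187

Fisher's z: C = ½·ln((1+r)/(1−r)) = ½·ln(1.7027) = 0.2661.
n = ((z_{α/2} + z_β)/C)² + 3.
(2.326 + 1.282) / 0.2661 = 3.608 / 0.2661 = 13.559.
n = 13.559² + 3 = 183.84 + 3 = 186.8.
Round up.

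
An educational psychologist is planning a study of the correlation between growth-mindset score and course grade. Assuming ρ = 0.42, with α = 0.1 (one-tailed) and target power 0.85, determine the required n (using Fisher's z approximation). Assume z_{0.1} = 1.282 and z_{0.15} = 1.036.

n = 30

Fisher's z: C = ½·ln((1+r)/(1−r)) = ½·ln(2.4483) = 0.4477.
n = ((z_{α} + z_β)/C)² + 3.
(1.282 + 1.036) / 0.4477 = 2.318 / 0.4477 = 5.178.
n = 5.178² + 3 = 26.81 + 3 = 29.8.
Round up.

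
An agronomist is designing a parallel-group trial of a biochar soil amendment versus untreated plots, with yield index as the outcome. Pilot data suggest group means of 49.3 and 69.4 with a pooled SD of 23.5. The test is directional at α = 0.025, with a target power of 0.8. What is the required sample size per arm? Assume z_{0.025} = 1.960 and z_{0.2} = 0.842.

Cohen's d = |M₁ − M₂| / SD_pooled = |49.3 − 69.4| / 23.5 = 20.1 / 23.5 = 0.855.
For two independent groups with equal n: n = 2·((z_{α} + z_β) / d)².
z_{α} + z_β = 1.960 + 0.842 = 2.802.
n = 2 × (2.802 / 0.855)² = 2 × 3.277² = 2 × 10.74 = 21.5.
Round up to the next whole participant.

n = 22 per group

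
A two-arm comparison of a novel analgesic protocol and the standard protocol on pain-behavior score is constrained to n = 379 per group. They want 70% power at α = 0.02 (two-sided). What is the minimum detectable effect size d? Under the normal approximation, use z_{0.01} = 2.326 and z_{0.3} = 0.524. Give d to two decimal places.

d_min ≈ 0.21

For two independent groups of n = 379 each: d_min = (z_{α/2} + z_β)·√(2/n).
z-sum = 2.326 + 0.524 = 2.850.
d_min = 2.850 × √(2/379) = 2.850 × 0.0726 = 0.207.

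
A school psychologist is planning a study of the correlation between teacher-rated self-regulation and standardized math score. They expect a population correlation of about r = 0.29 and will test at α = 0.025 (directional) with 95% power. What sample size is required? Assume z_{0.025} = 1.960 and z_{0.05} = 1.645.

n = 149

Fisher's z: C = ½·ln((1+r)/(1−r)) = ½·ln(1.8169) = 0.2986.
n = ((z_{α} + z_β)/C)² + 3.
(1.960 + 1.645) / 0.2986 = 3.605 / 0.2986 = 12.073.
n = 12.073² + 3 = 145.76 + 3 = 148.8.
Round up.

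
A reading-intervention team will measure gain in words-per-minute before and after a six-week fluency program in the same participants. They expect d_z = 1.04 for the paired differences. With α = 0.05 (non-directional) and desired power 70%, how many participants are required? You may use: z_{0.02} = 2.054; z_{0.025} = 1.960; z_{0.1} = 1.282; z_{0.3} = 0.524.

For a paired (one-sample on differences) test: n = ((z_{α/2} + z_β) / d)².
z_{α/2} + z_β = 1.960 + 0.524 = 2.484.
n = (2.484 / 1.04)² = 2.388² = 5.70.
Round up.

n = 6 pairs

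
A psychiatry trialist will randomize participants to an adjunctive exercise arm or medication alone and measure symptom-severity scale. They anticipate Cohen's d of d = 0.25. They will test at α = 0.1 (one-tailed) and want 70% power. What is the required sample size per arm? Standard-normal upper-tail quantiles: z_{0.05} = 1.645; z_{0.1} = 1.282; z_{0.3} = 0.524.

For two independent groups with equal n: n = 2·((z_{α} + z_β) / d)².
z_{α} + z_β = 1.282 + 0.524 = 1.806.
n = 2 × (1.806 / 0.25)² = 2 × 7.224² = 2 × 52.19 = 104.4.
Round up to the next whole participant.

n = 105 per group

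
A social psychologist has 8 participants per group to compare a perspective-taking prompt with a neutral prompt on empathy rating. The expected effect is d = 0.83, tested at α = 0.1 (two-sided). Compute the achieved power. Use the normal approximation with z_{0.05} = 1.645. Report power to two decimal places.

For two equal groups, power = Φ(d·√(n/2) − z_{α/2}).
d·√(n/2) = 0.83 × √(8/2) = 0.83 × 2.000 = 1.660.
z_β = 1.660 − 1.645 = 0.015.
Power = Φ(0.015) = 0.506.

power ≈ 0.51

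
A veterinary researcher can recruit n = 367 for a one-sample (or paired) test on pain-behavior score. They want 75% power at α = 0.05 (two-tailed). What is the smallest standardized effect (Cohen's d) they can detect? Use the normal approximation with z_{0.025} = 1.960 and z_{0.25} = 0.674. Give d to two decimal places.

d_min ≈ 0.14

For a single sample (or paired design) of n = 367: d_min = (z_{α/2} + z_β)/√n.
z-sum = 1.960 + 0.674 = 2.634.
d_min = 2.634 / √367 = 2.634 / 19.157 = 0.137.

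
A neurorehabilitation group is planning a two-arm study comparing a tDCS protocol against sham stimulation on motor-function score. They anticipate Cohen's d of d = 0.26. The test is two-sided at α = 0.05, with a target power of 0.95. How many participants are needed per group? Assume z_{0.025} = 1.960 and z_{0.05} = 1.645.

For two independent groups with equal n: n = 2·((z_{α/2} + z_β) / d)².
z_{α/2} + z_β = 1.960 + 1.645 = 3.605.
n = 2 × (3.605 / 0.26)² = 2 × 13.865² = 2 × 192.25 = 384.5.
Round up to the next whole participant.

n = 385 per group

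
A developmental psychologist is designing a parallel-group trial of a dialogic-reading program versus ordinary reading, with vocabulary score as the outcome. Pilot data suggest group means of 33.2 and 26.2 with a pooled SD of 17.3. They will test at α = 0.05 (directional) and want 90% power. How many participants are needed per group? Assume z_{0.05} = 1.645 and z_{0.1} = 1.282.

n = 105 per group

Cohen's d = |M₁ − M₂| / SD_pooled = |33.2 − 26.2| / 17.3 = 7.0 / 17.3 = 0.405.
For two independent groups with equal n: n = 2·((z_{α} + z_β) / d)².
z_{α} + z_β = 1.645 + 1.282 = 2.927.
n = 2 × (2.927 / 0.405)² = 2 × 7.227² = 2 × 52.23 = 104.5.
Round up to the next whole participant.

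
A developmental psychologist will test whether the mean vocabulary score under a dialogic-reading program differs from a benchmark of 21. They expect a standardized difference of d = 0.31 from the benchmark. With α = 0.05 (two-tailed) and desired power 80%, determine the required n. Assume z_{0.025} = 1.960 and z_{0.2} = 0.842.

n = 82

For a one-sample test: n = ((z_{α/2} + z_β) / d)².
z_{α/2} + z_β = 1.960 + 0.842 = 2.802.
n = (2.802 / 0.31)² = 9.039² = 81.70.
Round up.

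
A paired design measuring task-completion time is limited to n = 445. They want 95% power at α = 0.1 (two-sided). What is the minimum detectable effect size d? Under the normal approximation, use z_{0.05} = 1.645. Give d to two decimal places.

For a single sample (or paired design) of n = 445: d_min = (z_{α/2} + z_β)/√n.
z-sum = 1.645 + 1.645 = 3.290.
d_min = 3.290 / √445 = 3.290 / 21.095 = 0.156.

d_min ≈ 0.16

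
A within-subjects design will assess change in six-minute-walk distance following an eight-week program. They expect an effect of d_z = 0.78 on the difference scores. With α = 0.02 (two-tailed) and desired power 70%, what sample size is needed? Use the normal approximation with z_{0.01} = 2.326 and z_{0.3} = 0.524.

For a paired (one-sample on differences) test: n = ((z_{α/2} + z_β) / d)².
z_{α/2} + z_β = 2.326 + 0.524 = 2.850.
n = (2.850 / 0.78)² = 3.654² = 13.35.
Round up.

n = 14 pairs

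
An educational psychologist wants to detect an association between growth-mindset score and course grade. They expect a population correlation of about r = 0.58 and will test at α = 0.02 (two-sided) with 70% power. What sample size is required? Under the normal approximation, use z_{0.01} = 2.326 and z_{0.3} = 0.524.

n = 22

Fisher's z: C = ½·ln((1+r)/(1−r)) = ½·ln(3.7619) = 0.6625.
n = ((z_{α/2} + z_β)/C)² + 3.
(2.326 + 0.524) / 0.6625 = 2.850 / 0.6625 = 4.302.
n = 4.302² + 3 = 18.51 + 3 = 21.5.
Round up.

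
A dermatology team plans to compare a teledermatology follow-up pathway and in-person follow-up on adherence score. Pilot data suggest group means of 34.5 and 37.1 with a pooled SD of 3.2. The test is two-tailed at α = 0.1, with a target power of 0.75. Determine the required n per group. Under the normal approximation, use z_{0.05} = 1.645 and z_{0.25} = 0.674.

Cohen's d = |M₁ − M₂| / SD_pooled = |34.5 − 37.1| / 3.2 = 2.6 / 3.2 = 0.813.
For two independent groups with equal n: n = 2·((z_{α/2} + z_β) / d)².
z_{α/2} + z_β = 1.645 + 0.674 = 2.319.
n = 2 × (2.319 / 0.813)² = 2 × 2.852² = 2 × 8.14 = 16.3.
Round up to the next whole participant.

n = 17 per group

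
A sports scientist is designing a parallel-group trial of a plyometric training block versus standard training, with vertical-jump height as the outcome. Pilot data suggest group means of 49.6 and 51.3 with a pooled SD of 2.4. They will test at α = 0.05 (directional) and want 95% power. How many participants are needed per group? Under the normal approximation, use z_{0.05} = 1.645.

n = 44 per group

Cohen's d = |M₁ − M₂| / SD_pooled = |49.6 − 51.3| / 2.4 = 1.7 / 2.4 = 0.708.
For two independent groups with equal n: n = 2·((z_{α} + z_β) / d)².
z_{α} + z_β = 1.645 + 1.645 = 3.290.
n = 2 × (3.290 / 0.708)² = 2 × 4.647² = 2 × 21.59 = 43.2.
Round up to the next whole participant.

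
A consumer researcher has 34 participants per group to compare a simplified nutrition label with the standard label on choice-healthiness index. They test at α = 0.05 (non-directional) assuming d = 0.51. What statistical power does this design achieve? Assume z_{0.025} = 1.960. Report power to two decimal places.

power ≈ 0.56

For two equal groups, power = Φ(d·√(n/2) − z_{α/2}).
d·√(n/2) = 0.51 × √(34/2) = 0.51 × 4.123 = 2.103.
z_β = 2.103 − 1.960 = 0.143.
Power = Φ(0.143) = 0.557.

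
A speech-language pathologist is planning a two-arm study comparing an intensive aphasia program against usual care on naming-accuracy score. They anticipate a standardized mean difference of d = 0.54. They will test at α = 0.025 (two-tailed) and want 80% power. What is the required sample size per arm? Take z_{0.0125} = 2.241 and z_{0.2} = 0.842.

For two independent groups with equal n: n = 2·((z_{α/2} + z_β) / d)².
z_{α/2} + z_β = 2.241 + 0.842 = 3.083.
n = 2 × (3.083 / 0.54)² = 2 × 5.709² = 2 × 32.60 = 65.2.
Round up to the next whole participant.

n = 66 per group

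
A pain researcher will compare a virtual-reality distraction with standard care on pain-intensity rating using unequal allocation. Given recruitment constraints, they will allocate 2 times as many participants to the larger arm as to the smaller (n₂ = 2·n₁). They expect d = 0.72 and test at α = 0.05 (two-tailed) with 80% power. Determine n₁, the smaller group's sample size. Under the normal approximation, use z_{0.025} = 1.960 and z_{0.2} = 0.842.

n₁ = 23

With allocation ratio k = n₂/n₁ = 2, Var(x̄₁−x̄₂) = σ²(1/n₁ + 1/(k·n₁)) = σ²·(k+1)/(k·n₁).
So n₁ = (1 + 1/k)·((z_{α/2} + z_β)/d)² = 1.500 × (2.802/0.72)².
n₁ = 1.500 × 15.15 = 22.7.
Round up: n₁ = 23, giving n₂ = 2 × 23 = 46.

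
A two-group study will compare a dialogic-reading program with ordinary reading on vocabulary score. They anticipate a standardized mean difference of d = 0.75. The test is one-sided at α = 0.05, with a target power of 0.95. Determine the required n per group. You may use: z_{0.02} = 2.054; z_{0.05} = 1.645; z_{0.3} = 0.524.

For two independent groups with equal n: n = 2·((z_{α} + z_β) / d)².
z_{α} + z_β = 1.645 + 1.645 = 3.290.
n = 2 × (3.290 / 0.75)² = 2 × 4.387² = 2 × 19.24 = 38.5.
Round up to the next whole participant.

n = 39 per group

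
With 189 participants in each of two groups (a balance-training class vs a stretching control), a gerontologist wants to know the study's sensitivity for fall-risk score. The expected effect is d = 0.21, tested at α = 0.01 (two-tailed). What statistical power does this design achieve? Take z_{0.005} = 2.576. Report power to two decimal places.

power ≈ 0.30

For two equal groups, power = Φ(d·√(n/2) − z_{α/2}).
d·√(n/2) = 0.21 × √(189/2) = 0.21 × 9.721 = 2.041.
z_β = 2.041 − 2.576 = -0.535.
Power = Φ(-0.535) = 0.296.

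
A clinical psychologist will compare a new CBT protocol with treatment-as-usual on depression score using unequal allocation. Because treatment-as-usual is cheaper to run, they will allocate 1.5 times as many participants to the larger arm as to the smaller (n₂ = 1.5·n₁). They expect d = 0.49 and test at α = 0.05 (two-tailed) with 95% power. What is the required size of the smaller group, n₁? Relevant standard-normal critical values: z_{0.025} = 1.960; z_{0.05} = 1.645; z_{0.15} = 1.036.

n₁ = 91

With allocation ratio k = n₂/n₁ = 1.5, Var(x̄₁−x̄₂) = σ²(1/n₁ + 1/(k·n₁)) = σ²·(k+1)/(k·n₁).
So n₁ = (1 + 1/k)·((z_{α/2} + z_β)/d)² = 1.667 × (3.605/0.49)².
n₁ = 1.667 × 54.13 = 90.2.
Round up: n₁ = 91, giving n₂ = ⌈1.5 × 91⌉ = ⌈136.5⌉ = 137.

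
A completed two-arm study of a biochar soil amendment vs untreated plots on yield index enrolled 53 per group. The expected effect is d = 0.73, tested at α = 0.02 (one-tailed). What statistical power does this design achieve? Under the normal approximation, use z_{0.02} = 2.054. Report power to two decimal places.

power ≈ 0.96

For two equal groups, power = Φ(d·√(n/2) − z_{α}).
d·√(n/2) = 0.73 × √(53/2) = 0.73 × 5.148 = 3.758.
z_β = 3.758 − 2.054 = 1.704.
Power = Φ(1.704) = 0.956.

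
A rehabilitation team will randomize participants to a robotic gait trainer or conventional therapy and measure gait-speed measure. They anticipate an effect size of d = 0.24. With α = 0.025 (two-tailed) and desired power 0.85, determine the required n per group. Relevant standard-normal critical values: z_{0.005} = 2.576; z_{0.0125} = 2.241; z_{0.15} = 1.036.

For two independent groups with equal n: n = 2·((z_{α/2} + z_β) / d)².
z_{α/2} + z_β = 2.241 + 1.036 = 3.277.
n = 2 × (3.277 / 0.24)² = 2 × 13.654² = 2 × 186.44 = 372.9.
Round up to the next whole participant.

n = 373 per group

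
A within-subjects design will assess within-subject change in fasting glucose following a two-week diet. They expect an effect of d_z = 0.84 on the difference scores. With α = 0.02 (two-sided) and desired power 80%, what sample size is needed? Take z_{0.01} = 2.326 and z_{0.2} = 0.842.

n = 15 pairs

For a paired (one-sample on differences) test: n = ((z_{α/2} + z_β) / d)².
z_{α/2} + z_β = 2.326 + 0.842 = 3.168.
n = (3.168 / 0.84)² = 3.771² = 14.22.
Round up.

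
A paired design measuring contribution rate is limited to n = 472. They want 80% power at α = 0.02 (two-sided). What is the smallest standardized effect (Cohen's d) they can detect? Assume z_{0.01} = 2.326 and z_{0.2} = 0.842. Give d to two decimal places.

d_min ≈ 0.15

For a single sample (or paired design) of n = 472: d_min = (z_{α/2} + z_β)/√n.
z-sum = 2.326 + 0.842 = 3.168.
d_min = 3.168 / √472 = 3.168 / 21.726 = 0.146.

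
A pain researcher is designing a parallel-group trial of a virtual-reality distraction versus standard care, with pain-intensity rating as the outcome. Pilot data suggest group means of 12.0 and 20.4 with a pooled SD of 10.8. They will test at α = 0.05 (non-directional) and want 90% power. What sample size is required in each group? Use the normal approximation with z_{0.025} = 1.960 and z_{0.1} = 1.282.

Cohen's d = |M₁ − M₂| / SD_pooled = |12.0 − 20.4| / 10.8 = 8.4 / 10.8 = 0.778.
For two independent groups with equal n: n = 2·((z_{α/2} + z_β) / d)².
z_{α/2} + z_β = 1.960 + 1.282 = 3.242.
n = 2 × (3.242 / 0.778)² = 2 × 4.167² = 2 × 17.36 = 34.7.
Round up to the next whole participant.

n = 35 per group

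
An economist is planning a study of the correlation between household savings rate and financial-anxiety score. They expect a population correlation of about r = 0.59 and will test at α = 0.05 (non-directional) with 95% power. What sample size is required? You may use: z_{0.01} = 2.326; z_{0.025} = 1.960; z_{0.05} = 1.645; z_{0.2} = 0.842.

n = 32

Fisher's z: C = ½·ln((1+r)/(1−r)) = ½·ln(3.8780) = 0.6777.
n = ((z_{α/2} + z_β)/C)² + 3.
(1.960 + 1.645) / 0.6777 = 3.605 / 0.6777 = 5.319.
n = 5.319² + 3 = 28.30 + 3 = 31.3.
Round up.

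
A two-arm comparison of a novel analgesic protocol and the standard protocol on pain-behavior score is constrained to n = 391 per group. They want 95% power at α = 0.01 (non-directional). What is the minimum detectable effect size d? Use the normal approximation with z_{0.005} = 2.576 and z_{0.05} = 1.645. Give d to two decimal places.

d_min ≈ 0.30

For two independent groups of n = 391 each: d_min = (z_{α/2} + z_β)·√(2/n).
z-sum = 2.576 + 1.645 = 4.221.
d_min = 4.221 × √(2/391) = 4.221 × 0.0715 = 0.302.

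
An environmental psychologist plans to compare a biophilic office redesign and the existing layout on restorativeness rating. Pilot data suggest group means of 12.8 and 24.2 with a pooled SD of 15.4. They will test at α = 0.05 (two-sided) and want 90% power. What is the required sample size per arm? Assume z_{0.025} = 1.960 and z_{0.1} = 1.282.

n = 39 per group

Cohen's d = |M₁ − M₂| / SD_pooled = |12.8 − 24.2| / 15.4 = 11.4 / 15.4 = 0.740.
For two independent groups with equal n: n = 2·((z_{α/2} + z_β) / d)².
z_{α/2} + z_β = 1.960 + 1.282 = 3.242.
n = 2 × (3.242 / 0.740)² = 2 × 4.381² = 2 × 19.19 = 38.4.
Round up to the next whole participant.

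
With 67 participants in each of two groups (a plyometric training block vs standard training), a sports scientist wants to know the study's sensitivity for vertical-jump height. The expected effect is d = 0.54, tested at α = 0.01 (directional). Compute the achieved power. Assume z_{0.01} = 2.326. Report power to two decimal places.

For two equal groups, power = Φ(d·√(n/2) − z_{α}).
d·√(n/2) = 0.54 × √(67/2) = 0.54 × 5.788 = 3.125.
z_β = 3.125 − 2.326 = 0.799.
Power = Φ(0.799) = 0.788.

power ≈ 0.79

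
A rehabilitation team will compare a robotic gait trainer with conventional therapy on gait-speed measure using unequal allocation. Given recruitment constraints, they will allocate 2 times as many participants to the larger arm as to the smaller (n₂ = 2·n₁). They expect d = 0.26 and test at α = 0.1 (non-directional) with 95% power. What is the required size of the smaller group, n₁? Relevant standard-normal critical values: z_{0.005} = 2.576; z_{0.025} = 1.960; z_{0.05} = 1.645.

With allocation ratio k = n₂/n₁ = 2, Var(x̄₁−x̄₂) = σ²(1/n₁ + 1/(k·n₁)) = σ²·(k+1)/(k·n₁).
So n₁ = (1 + 1/k)·((z_{α/2} + z_β)/d)² = 1.500 × (3.290/0.26)².
n₁ = 1.500 × 160.12 = 240.2.
Round up: n₁ = 241, giving n₂ = 2 × 241 = 482.

n₁ = 241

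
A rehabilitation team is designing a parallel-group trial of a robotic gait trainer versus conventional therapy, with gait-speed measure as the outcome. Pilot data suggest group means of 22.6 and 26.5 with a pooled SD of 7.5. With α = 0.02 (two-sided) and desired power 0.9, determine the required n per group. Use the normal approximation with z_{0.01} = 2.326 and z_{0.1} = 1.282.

n = 97 per group

Cohen's d = |M₁ − M₂| / SD_pooled = |22.6 − 26.5| / 7.5 = 3.9 / 7.5 = 0.520.
For two independent groups with equal n: n = 2·((z_{α/2} + z_β) / d)².
z_{α/2} + z_β = 2.326 + 1.282 = 3.608.
n = 2 × (3.608 / 0.520)² = 2 × 6.938² = 2 × 48.14 = 96.3.
Round up to the next whole participant.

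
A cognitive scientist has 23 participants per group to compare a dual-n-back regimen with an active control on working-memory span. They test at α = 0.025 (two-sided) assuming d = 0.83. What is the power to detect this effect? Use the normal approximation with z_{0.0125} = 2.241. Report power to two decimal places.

For two equal groups, power = Φ(d·√(n/2) − z_{α/2}).
d·√(n/2) = 0.83 × √(23/2) = 0.83 × 3.391 = 2.815.
z_β = 2.815 − 2.241 = 0.574.
Power = Φ(0.574) = 0.717.

power ≈ 0.72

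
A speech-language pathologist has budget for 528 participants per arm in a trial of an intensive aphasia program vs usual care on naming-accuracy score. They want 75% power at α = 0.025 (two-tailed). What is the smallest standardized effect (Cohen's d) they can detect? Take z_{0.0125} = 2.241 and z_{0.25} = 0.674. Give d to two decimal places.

d_min ≈ 0.18

For two independent groups of n = 528 each: d_min = (z_{α/2} + z_β)·√(2/n).
z-sum = 2.241 + 0.674 = 2.915.
d_min = 2.915 × √(2/528) = 2.915 × 0.0615 = 0.179.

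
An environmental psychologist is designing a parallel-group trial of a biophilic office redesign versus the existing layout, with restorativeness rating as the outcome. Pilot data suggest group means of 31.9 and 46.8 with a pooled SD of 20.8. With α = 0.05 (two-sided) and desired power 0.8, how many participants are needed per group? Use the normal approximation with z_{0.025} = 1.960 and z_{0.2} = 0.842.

n = 31 per group

Cohen's d = |M₁ − M₂| / SD_pooled = |31.9 − 46.8| / 20.8 = 14.9 / 20.8 = 0.716.
For two independent groups with equal n: n = 2·((z_{α/2} + z_β) / d)².
z_{α/2} + z_β = 1.960 + 0.842 = 2.802.
n = 2 × (2.802 / 0.716)² = 2 × 3.913² = 2 × 15.31 = 30.6.
Round up to the next whole participant.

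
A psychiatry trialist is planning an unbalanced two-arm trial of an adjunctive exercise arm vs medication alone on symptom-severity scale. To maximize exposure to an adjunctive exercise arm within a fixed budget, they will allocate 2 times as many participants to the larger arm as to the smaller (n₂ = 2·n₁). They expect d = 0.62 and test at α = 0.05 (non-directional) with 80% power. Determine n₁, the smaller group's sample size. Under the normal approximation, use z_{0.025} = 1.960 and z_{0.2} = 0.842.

With allocation ratio k = n₂/n₁ = 2, Var(x̄₁−x̄₂) = σ²(1/n₁ + 1/(k·n₁)) = σ²·(k+1)/(k·n₁).
So n₁ = (1 + 1/k)·((z_{α/2} + z_β)/d)² = 1.500 × (2.802/0.62)².
n₁ = 1.500 × 20.42 = 30.6.
Round up: n₁ = 31, giving n₂ = 2 × 31 = 62.

n₁ = 31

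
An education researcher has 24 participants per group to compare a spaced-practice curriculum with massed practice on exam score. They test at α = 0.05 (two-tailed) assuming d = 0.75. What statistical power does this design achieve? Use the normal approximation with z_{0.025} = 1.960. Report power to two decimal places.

For two equal groups, power = Φ(d·√(n/2) − z_{α/2}).
d·√(n/2) = 0.75 × √(24/2) = 0.75 × 3.464 = 2.598.
z_β = 2.598 − 1.960 = 0.638.
Power = Φ(0.638) = 0.738.

power ≈ 0.74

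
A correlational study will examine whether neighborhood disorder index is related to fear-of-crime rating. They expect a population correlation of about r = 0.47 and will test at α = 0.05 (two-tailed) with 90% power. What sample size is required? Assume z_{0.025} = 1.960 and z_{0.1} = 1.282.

n = 44

Fisher's z: C = ½·ln((1+r)/(1−r)) = ½·ln(2.7736) = 0.5101.
n = ((z_{α/2} + z_β)/C)² + 3.
(1.960 + 1.282) / 0.5101 = 3.242 / 0.5101 = 6.356.
n = 6.356² + 3 = 40.39 + 3 = 43.4.
Round up.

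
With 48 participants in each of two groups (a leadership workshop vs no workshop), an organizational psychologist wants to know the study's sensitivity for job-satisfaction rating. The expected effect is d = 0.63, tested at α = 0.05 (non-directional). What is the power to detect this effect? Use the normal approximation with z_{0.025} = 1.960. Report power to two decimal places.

power ≈ 0.87

For two equal groups, power = Φ(d·√(n/2) − z_{α/2}).
d·√(n/2) = 0.63 × √(48/2) = 0.63 × 4.899 = 3.086.
z_β = 3.086 − 1.960 = 1.126.
Power = Φ(1.126) = 0.870.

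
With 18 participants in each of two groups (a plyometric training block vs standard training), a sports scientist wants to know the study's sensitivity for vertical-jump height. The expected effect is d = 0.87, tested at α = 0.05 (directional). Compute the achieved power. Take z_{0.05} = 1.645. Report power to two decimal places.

power ≈ 0.83

For two equal groups, power = Φ(d·√(n/2) − z_{α}).
d·√(n/2) = 0.87 × √(18/2) = 0.87 × 3.000 = 2.610.
z_β = 2.610 − 1.645 = 0.965.
Power = Φ(0.965) = 0.833.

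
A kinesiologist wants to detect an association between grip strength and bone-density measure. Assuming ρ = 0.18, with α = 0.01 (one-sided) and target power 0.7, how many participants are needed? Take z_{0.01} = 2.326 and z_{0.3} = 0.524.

Fisher's z: C = ½·ln((1+r)/(1−r)) = ½·ln(1.4390) = 0.1820.
n = ((z_{α} + z_β)/C)² + 3.
(2.326 + 0.524) / 0.1820 = 2.850 / 0.1820 = 15.659.
n = 15.659² + 3 = 245.21 + 3 = 248.2.
Round up.

n = 249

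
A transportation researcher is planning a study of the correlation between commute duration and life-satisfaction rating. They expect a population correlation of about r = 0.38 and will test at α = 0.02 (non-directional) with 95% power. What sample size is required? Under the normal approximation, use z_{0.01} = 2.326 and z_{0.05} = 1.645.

n = 102

Fisher's z: C = ½·ln((1+r)/(1−r)) = ½·ln(2.2258) = 0.4001.
n = ((z_{α/2} + z_β)/C)² + 3.
(2.326 + 1.645) / 0.4001 = 3.971 / 0.4001 = 9.925.
n = 9.925² + 3 = 98.51 + 3 = 101.5.
Round up.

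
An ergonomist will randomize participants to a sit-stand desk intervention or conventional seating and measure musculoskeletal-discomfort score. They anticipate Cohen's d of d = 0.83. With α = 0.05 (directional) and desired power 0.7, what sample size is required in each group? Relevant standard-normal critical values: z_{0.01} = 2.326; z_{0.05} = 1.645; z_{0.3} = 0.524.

n = 14 per group

For two independent groups with equal n: n = 2·((z_{α} + z_β) / d)².
z_{α} + z_β = 1.645 + 0.524 = 2.169.
n = 2 × (2.169 / 0.83)² = 2 × 2.613² = 2 × 6.83 = 13.7.
Round up to the next whole participant.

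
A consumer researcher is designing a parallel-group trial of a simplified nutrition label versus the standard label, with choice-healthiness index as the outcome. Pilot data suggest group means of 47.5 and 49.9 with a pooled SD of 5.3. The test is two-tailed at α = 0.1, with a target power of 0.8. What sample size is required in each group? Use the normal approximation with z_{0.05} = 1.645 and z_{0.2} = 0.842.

n = 61 per group

Cohen's d = |M₁ − M₂| / SD_pooled = |47.5 − 49.9| / 5.3 = 2.4 / 5.3 = 0.453.
For two independent groups with equal n: n = 2·((z_{α/2} + z_β) / d)².
z_{α/2} + z_β = 1.645 + 0.842 = 2.487.
n = 2 × (2.487 / 0.453)² = 2 × 5.490² = 2 × 30.14 = 60.3.
Round up to the next whole participant.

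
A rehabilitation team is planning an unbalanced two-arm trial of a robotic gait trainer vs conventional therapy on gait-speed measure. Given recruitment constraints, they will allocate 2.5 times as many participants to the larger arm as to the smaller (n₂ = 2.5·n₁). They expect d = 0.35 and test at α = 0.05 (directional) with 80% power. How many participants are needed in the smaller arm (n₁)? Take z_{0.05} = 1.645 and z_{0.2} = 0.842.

With allocation ratio k = n₂/n₁ = 2.5, Var(x̄₁−x̄₂) = σ²(1/n₁ + 1/(k·n₁)) = σ²·(k+1)/(k·n₁).
So n₁ = (1 + 1/k)·((z_{α} + z_β)/d)² = 1.400 × (2.487/0.35)².
n₁ = 1.400 × 50.49 = 70.7.
Round up: n₁ = 71, giving n₂ = ⌈2.5 × 71⌉ = ⌈177.5⌉ = 178.

n₁ = 71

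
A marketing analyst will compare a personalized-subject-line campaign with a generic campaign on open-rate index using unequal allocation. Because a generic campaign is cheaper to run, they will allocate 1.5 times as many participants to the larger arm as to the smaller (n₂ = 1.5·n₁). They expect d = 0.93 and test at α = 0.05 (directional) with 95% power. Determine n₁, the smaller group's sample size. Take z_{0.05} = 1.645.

n₁ = 21

With allocation ratio k = n₂/n₁ = 1.5, Var(x̄₁−x̄₂) = σ²(1/n₁ + 1/(k·n₁)) = σ²·(k+1)/(k·n₁).
So n₁ = (1 + 1/k)·((z_{α} + z_β)/d)² = 1.667 × (3.290/0.93)².
n₁ = 1.667 × 12.51 = 20.9.
Round up: n₁ = 21, giving n₂ = ⌈1.5 × 21⌉ = ⌈31.5⌉ = 32.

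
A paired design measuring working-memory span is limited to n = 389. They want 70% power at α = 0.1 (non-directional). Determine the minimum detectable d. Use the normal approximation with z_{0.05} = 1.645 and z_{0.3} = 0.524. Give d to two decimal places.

d_min ≈ 0.11

For a single sample (or paired design) of n = 389: d_min = (z_{α/2} + z_β)/√n.
z-sum = 1.645 + 0.524 = 2.169.
d_min = 2.169 / √389 = 2.169 / 19.723 = 0.110.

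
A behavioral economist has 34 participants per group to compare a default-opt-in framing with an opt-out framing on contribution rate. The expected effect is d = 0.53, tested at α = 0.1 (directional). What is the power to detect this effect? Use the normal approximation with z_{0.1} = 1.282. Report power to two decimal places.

power ≈ 0.82

For two equal groups, power = Φ(d·√(n/2) − z_{α}).
d·√(n/2) = 0.53 × √(34/2) = 0.53 × 4.123 = 2.185.
z_β = 2.185 − 1.282 = 0.903.
Power = Φ(0.903) = 0.817.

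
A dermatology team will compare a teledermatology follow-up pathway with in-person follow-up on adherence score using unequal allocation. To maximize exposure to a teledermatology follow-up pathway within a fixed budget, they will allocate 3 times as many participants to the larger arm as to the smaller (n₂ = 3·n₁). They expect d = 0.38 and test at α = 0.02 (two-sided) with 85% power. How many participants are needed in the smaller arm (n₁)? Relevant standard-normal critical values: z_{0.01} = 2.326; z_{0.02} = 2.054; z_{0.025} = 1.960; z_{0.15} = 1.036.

n₁ = 105

With allocation ratio k = n₂/n₁ = 3, Var(x̄₁−x̄₂) = σ²(1/n₁ + 1/(k·n₁)) = σ²·(k+1)/(k·n₁).
So n₁ = (1 + 1/k)·((z_{α/2} + z_β)/d)² = 1.333 × (3.362/0.38)².
n₁ = 1.333 × 78.28 = 104.4.
Round up: n₁ = 105, giving n₂ = 3 × 105 = 315.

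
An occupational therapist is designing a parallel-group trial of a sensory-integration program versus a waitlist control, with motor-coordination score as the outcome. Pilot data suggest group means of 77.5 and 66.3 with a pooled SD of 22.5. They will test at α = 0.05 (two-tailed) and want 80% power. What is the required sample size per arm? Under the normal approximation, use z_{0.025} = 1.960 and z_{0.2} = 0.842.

Cohen's d = |M₁ − M₂| / SD_pooled = |77.5 − 66.3| / 22.5 = 11.2 / 22.5 = 0.498.
For two independent groups with equal n: n = 2·((z_{α/2} + z_β) / d)².
z_{α/2} + z_β = 1.960 + 0.842 = 2.802.
n = 2 × (2.802 / 0.498)² = 2 × 5.627² = 2 × 31.66 = 63.3.
Round up to the next whole participant.

n = 64 per group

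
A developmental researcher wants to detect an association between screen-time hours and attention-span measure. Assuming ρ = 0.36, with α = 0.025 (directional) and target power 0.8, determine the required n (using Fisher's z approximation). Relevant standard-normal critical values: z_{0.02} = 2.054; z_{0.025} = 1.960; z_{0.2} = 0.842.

Fisher's z: C = ½·ln((1+r)/(1−r)) = ½·ln(2.1250) = 0.3769.
n = ((z_{α} + z_β)/C)² + 3.
(1.960 + 0.842) / 0.3769 = 2.802 / 0.3769 = 7.434.
n = 7.434² + 3 = 55.27 + 3 = 58.3.
Round up.

n = 59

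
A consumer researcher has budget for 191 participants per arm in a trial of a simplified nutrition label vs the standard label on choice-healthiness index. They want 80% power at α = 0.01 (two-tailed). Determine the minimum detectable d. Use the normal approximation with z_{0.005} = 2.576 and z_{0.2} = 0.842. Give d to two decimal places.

For two independent groups of n = 191 each: d_min = (z_{α/2} + z_β)·√(2/n).
z-sum = 2.576 + 0.842 = 3.418.
d_min = 3.418 × √(2/191) = 3.418 × 0.1023 = 0.350.

d_min ≈ 0.35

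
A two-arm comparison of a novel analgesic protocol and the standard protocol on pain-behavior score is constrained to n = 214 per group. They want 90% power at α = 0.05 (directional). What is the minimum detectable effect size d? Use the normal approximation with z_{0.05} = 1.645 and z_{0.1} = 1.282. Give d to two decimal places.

d_min ≈ 0.28

For two independent groups of n = 214 each: d_min = (z_{α} + z_β)·√(2/n).
z-sum = 1.645 + 1.282 = 2.927.
d_min = 2.927 × √(2/214) = 2.927 × 0.0967 = 0.283.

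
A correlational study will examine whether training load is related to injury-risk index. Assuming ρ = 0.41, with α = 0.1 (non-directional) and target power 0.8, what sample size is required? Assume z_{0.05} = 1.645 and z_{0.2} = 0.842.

n = 36

Fisher's z: C = ½·ln((1+r)/(1−r)) = ½·ln(2.3898) = 0.4356.
n = ((z_{α/2} + z_β)/C)² + 3.
(1.645 + 0.842) / 0.4356 = 2.487 / 0.4356 = 5.709.
n = 5.709² + 3 = 32.60 + 3 = 35.6.
Round up.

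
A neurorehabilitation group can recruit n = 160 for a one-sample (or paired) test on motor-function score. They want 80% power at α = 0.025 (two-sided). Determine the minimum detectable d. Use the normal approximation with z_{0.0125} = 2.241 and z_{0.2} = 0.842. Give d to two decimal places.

d_min ≈ 0.24

For a single sample (or paired design) of n = 160: d_min = (z_{α/2} + z_β)/√n.
z-sum = 2.241 + 0.842 = 3.083.
d_min = 3.083 / √160 = 3.083 / 12.649 = 0.244.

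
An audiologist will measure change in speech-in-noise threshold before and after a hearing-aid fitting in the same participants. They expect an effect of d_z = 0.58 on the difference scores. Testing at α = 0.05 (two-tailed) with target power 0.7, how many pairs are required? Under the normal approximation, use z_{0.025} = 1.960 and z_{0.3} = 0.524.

For a paired (one-sample on differences) test: n = ((z_{α/2} + z_β) / d)².
z_{α/2} + z_β = 1.960 + 0.524 = 2.484.
n = (2.484 / 0.58)² = 4.283² = 18.34.
Round up.

n = 19 pairs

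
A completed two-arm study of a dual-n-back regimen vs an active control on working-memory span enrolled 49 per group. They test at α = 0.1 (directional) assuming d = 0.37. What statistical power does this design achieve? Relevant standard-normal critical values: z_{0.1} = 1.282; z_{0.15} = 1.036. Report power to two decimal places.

power ≈ 0.71

For two equal groups, power = Φ(d·√(n/2) − z_{α}).
d·√(n/2) = 0.37 × √(49/2) = 0.37 × 4.950 = 1.831.
z_β = 1.831 − 1.282 = 0.549.
Power = Φ(0.549) = 0.709.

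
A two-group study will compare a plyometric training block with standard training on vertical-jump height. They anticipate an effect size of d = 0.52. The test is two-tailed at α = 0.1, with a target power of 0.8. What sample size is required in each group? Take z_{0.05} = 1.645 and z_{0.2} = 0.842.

For two independent groups with equal n: n = 2·((z_{α/2} + z_β) / d)².
z_{α/2} + z_β = 1.645 + 0.842 = 2.487.
n = 2 × (2.487 / 0.52)² = 2 × 4.783² = 2 × 22.87 = 45.7.
Round up to the next whole participant.

n = 46 per group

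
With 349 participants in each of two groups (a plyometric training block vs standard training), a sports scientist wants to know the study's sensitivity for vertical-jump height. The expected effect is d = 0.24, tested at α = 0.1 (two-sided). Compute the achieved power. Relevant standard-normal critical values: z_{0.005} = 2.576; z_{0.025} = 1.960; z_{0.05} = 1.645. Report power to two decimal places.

power ≈ 0.94

For two equal groups, power = Φ(d·√(n/2) − z_{α/2}).
d·√(n/2) = 0.24 × √(349/2) = 0.24 × 13.210 = 3.170.
z_β = 3.170 − 1.645 = 1.525.
Power = Φ(1.525) = 0.936.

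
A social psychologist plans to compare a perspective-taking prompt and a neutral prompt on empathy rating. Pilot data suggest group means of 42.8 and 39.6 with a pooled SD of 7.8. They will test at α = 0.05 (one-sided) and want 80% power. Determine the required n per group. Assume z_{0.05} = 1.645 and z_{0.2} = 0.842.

Cohen's d = |M₁ − M₂| / SD_pooled = |42.8 − 39.6| / 7.8 = 3.2 / 7.8 = 0.410.
For two independent groups with equal n: n = 2·((z_{α} + z_β) / d)².
z_{α} + z_β = 1.645 + 0.842 = 2.487.
n = 2 × (2.487 / 0.410)² = 2 × 6.066² = 2 × 36.79 = 73.6.
Round up to the next whole participant.

n = 74 per group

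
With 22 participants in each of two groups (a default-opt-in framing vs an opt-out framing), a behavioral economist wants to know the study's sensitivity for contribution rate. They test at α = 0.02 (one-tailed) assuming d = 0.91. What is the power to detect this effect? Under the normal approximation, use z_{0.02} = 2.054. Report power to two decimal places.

For two equal groups, power = Φ(d·√(n/2) − z_{α}).
d·√(n/2) = 0.91 × √(22/2) = 0.91 × 3.317 = 3.018.
z_β = 3.018 − 2.054 = 0.964.
Power = Φ(0.964) = 0.833.

power ≈ 0.83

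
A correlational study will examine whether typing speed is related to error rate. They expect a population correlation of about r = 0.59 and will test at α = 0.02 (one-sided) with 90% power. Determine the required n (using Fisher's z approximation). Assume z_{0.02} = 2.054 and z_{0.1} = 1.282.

Fisher's z: C = ½·ln((1+r)/(1−r)) = ½·ln(3.8780) = 0.6777.
n = ((z_{α} + z_β)/C)² + 3.
(2.054 + 1.282) / 0.6777 = 3.336 / 0.6777 = 4.923.
n = 4.923² + 3 = 24.23 + 3 = 27.2.
Round up.

n = 28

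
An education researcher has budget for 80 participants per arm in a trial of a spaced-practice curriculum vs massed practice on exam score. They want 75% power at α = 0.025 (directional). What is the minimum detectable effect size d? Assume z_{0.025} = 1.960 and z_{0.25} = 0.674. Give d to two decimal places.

d_min ≈ 0.42

For two independent groups of n = 80 each: d_min = (z_{α} + z_β)·√(2/n).
z-sum = 1.960 + 0.674 = 2.634.
d_min = 2.634 × √(2/80) = 2.634 × 0.1581 = 0.416.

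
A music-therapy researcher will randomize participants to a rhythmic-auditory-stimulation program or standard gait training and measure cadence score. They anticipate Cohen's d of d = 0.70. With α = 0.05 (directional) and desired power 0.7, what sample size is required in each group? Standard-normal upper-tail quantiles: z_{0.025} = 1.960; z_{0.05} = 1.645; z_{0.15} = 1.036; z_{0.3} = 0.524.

For two independent groups with equal n: n = 2·((z_{α} + z_β) / d)².
z_{α} + z_β = 1.645 + 0.524 = 2.169.
n = 2 × (2.169 / 0.70)² = 2 × 3.099² = 2 × 9.60 = 19.2.
Round up to the next whole participant.

n = 20 per group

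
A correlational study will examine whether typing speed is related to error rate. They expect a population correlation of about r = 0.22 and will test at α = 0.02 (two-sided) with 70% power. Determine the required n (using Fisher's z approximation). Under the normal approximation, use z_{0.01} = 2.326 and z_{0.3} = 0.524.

n = 166

Fisher's z: C = ½·ln((1+r)/(1−r)) = ½·ln(1.5641) = 0.2237.
n = ((z_{α/2} + z_β)/C)² + 3.
(2.326 + 0.524) / 0.2237 = 2.850 / 0.2237 = 12.740.
n = 12.740² + 3 = 162.31 + 3 = 165.3.
Round up.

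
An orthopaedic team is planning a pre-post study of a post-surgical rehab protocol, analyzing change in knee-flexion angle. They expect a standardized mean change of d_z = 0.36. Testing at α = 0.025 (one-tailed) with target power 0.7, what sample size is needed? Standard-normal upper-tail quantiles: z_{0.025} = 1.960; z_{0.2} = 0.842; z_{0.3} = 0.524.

For a paired (one-sample on differences) test: n = ((z_{α} + z_β) / d)².
z_{α} + z_β = 1.960 + 0.524 = 2.484.
n = (2.484 / 0.36)² = 6.900² = 47.61.
Round up.

n = 48 pairs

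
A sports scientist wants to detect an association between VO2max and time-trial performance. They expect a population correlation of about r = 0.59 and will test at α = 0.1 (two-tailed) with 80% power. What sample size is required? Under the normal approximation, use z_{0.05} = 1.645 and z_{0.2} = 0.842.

n = 17

Fisher's z: C = ½·ln((1+r)/(1−r)) = ½·ln(3.8780) = 0.6777.
n = ((z_{α/2} + z_β)/C)² + 3.
(1.645 + 0.842) / 0.6777 = 2.487 / 0.6777 = 3.670.
n = 3.670² + 3 = 13.47 + 3 = 16.5.
Round up.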